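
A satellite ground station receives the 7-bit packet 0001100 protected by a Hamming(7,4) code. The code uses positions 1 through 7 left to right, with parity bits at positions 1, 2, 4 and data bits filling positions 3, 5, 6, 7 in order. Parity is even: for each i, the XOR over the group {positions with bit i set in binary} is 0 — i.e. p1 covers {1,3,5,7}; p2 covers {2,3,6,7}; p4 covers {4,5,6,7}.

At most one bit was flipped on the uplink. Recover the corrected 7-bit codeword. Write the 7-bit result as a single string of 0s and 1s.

1001100

s1 (pos 1,3,5,7): 0⊕0⊕1⊕0 = 1
s2 (pos 2,3,6,7): 0⊕0⊕0⊕0 = 0
s4 (pos 4,5,6,7): 1⊕1⊕0⊕0 = 0
Syndrome s4…s1 = 001 → error at position 1.
Flip position 1: 0001100 → 1001100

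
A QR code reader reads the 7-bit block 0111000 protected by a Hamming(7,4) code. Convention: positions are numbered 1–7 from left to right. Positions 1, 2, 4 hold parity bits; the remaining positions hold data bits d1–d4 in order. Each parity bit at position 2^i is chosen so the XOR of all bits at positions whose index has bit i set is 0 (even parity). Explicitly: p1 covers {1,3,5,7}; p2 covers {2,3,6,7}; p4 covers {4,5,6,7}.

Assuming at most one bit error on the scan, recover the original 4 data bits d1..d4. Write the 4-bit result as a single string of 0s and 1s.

s1 (pos 1,3,5,7): 0⊕1⊕0⊕0 = 1
s2 (pos 2,3,6,7): 1⊕1⊕0⊕0 = 0
s4 (pos 4,5,6,7): 1⊕0⊕0⊕0 = 1
Syndrome s4…s1 = 101 → error at position 5.
Flip position 5: 0111000 → 0111100
Read data bits from positions 3,5,6,7: 1100

1100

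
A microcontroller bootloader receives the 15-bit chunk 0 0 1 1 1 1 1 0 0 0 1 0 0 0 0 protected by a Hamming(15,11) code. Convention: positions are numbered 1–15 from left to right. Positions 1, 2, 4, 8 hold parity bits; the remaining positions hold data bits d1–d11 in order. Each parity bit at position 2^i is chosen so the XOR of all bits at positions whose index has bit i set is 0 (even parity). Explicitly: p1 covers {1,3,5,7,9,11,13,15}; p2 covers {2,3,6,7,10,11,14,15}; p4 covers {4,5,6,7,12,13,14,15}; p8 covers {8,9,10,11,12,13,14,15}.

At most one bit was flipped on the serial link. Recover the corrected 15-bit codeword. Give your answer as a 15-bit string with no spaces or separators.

001111110010000

s1 (pos 1,3,5,7,9,11,13,15): 0⊕1⊕1⊕1⊕0⊕1⊕0⊕0 = 0
s2 (pos 2,3,6,7,10,11,14,15): 0⊕1⊕1⊕1⊕0⊕1⊕0⊕0 = 0
s4 (pos 4,5,6,7,12,13,14,15): 1⊕1⊕1⊕1⊕0⊕0⊕0⊕0 = 0
s8 (pos 8,9,10,11,12,13,14,15): 0⊕0⊕0⊕1⊕0⊕0⊕0⊕0 = 1
Syndrome s8…s1 = 1000 → error at position 8.
Flip position 8: 001111100010000 → 001111110010000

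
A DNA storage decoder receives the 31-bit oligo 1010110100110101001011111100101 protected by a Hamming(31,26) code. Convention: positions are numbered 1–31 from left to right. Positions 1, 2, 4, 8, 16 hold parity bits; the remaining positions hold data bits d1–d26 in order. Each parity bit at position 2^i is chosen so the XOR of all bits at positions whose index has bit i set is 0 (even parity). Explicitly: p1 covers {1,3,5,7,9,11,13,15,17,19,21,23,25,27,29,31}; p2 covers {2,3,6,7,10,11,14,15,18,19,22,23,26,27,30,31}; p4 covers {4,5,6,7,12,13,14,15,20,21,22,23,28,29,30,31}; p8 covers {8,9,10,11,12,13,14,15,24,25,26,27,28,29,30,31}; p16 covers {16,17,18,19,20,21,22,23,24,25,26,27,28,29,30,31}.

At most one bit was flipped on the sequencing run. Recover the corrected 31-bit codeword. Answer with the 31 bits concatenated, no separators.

1010110100110001001011111100101

s1 (pos 1,3,5,7,9,11,13,15,17,19,21,23,25,27,29,31): 1⊕1⊕1⊕0⊕0⊕1⊕0⊕0⊕0⊕1⊕1⊕1⊕1⊕0⊕1⊕1 = 0
s2 (pos 2,3,6,7,10,11,14,15,18,19,22,23,26,27,30,31): 0⊕1⊕1⊕0⊕0⊕1⊕1⊕0⊕0⊕1⊕1⊕1⊕1⊕0⊕0⊕1 = 1
s4 (pos 4,5,6,7,12,13,14,15,20,21,22,23,28,29,30,31): 0⊕1⊕1⊕0⊕1⊕0⊕1⊕0⊕0⊕1⊕1⊕1⊕0⊕1⊕0⊕1 = 1
s8 (pos 8,9,10,11,12,13,14,15,24,25,26,27,28,29,30,31): 1⊕0⊕0⊕1⊕1⊕0⊕1⊕0⊕1⊕1⊕1⊕0⊕0⊕1⊕0⊕1 = 1
s16 (pos 16,17,18,19,20,21,22,23,24,25,26,27,28,29,30,31): 1⊕0⊕0⊕1⊕0⊕1⊕1⊕1⊕1⊕1⊕1⊕0⊕0⊕1⊕0⊕1 = 0
Syndrome s16…s1 = 01110 → error at position 14.
Flip position 14: 1010110100110101001011111100101 → 1010110100110001001011111100101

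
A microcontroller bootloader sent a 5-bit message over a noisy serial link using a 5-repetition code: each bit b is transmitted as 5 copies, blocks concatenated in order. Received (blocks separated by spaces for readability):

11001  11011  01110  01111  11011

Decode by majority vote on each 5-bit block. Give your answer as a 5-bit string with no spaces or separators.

11111

Block 1 (11001): 3 ones → 1
Block 2 (11011): 4 ones → 1
Block 3 (01110): 3 ones → 1
Block 4 (01111): 4 ones → 1
Block 5 (11011): 4 ones → 1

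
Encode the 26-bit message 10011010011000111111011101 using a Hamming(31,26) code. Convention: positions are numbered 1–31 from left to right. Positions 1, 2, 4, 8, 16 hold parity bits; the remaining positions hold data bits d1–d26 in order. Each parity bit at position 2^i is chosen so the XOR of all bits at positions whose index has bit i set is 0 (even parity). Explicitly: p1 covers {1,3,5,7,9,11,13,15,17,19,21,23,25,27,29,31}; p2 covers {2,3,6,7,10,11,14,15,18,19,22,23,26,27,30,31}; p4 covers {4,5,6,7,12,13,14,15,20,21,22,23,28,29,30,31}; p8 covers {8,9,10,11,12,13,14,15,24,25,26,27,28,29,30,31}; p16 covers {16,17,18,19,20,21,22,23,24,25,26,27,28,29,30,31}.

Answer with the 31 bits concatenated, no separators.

1110001010100110000111111011101

Place data at non-parity positions: p1 p2 1 p4 0 0 1 p8 1 0 1 0 0 1 1 p16 0 0 0 1 1 1 1 1 1 0 1 1 1 0 1
p1 (pos 1,3,5,7,9,11,13,15,17,19,21,23,25,27,29,31): XOR of data positions = 1⊕0⊕1⊕1⊕1⊕0⊕1⊕0⊕0⊕1⊕1⊕1⊕1⊕1⊕1 = 1
p2 (pos 2,3,6,7,10,11,14,15,18,19,22,23,26,27,30,31): XOR of data positions = 1⊕0⊕1⊕0⊕1⊕1⊕1⊕0⊕0⊕1⊕1⊕0⊕1⊕0⊕1 = 1
p4 (pos 4,5,6,7,12,13,14,15,20,21,22,23,28,29,30,31): XOR of data positions = 0⊕0⊕1⊕0⊕0⊕1⊕1⊕1⊕1⊕1⊕1⊕1⊕1⊕0⊕1 = 0
p8 (pos 8,9,10,11,12,13,14,15,24,25,26,27,28,29,30,31): XOR of data positions = 1⊕0⊕1⊕0⊕0⊕1⊕1⊕1⊕1⊕0⊕1⊕1⊕1⊕0⊕1 = 0
p16 (pos 16,17,18,19,20,21,22,23,24,25,26,27,28,29,30,31): XOR of data positions = 0⊕0⊕0⊕1⊕1⊕1⊕1⊕1⊕1⊕0⊕1⊕1⊕1⊕0⊕1 = 0
Codeword: 1110001010100110000111111011101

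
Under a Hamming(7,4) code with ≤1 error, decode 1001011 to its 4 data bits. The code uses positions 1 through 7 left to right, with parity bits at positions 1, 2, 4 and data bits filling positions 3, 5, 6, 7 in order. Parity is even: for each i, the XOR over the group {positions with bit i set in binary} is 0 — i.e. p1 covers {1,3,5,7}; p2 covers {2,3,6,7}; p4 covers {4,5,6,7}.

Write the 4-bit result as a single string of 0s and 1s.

s1 (pos 1,3,5,7): 1⊕0⊕0⊕1 = 0
s2 (pos 2,3,6,7): 0⊕0⊕1⊕1 = 0
s4 (pos 4,5,6,7): 1⊕0⊕1⊕1 = 1
Syndrome s4…s1 = 100 → error at position 4.
Flip position 4: 1001011 → 1000011
Read data bits from positions 3,5,6,7: 0011

0011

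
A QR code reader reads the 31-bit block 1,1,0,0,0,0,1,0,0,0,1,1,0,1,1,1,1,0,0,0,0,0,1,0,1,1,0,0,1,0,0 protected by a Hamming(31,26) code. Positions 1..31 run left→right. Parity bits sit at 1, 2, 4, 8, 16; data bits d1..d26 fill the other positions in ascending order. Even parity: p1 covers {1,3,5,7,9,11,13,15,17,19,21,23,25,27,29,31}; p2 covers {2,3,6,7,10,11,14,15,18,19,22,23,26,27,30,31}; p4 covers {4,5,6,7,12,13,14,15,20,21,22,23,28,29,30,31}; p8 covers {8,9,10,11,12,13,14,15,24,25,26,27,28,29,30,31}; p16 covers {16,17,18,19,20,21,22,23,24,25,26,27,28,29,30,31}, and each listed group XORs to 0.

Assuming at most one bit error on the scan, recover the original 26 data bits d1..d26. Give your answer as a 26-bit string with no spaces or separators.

s1 (pos 1,3,5,7,9,11,13,15,17,19,21,23,25,27,29,31): 1⊕0⊕0⊕1⊕0⊕1⊕0⊕1⊕1⊕0⊕0⊕1⊕1⊕0⊕1⊕0 = 0
s2 (pos 2,3,6,7,10,11,14,15,18,19,22,23,26,27,30,31): 1⊕0⊕0⊕1⊕0⊕1⊕1⊕1⊕0⊕0⊕0⊕1⊕1⊕0⊕0⊕0 = 1
s4 (pos 4,5,6,7,12,13,14,15,20,21,22,23,28,29,30,31): 0⊕0⊕0⊕1⊕1⊕0⊕1⊕1⊕0⊕0⊕0⊕1⊕0⊕1⊕0⊕0 = 0
s8 (pos 8,9,10,11,12,13,14,15,24,25,26,27,28,29,30,31): 0⊕0⊕0⊕1⊕1⊕0⊕1⊕1⊕0⊕1⊕1⊕0⊕0⊕1⊕0⊕0 = 1
s16 (pos 16,17,18,19,20,21,22,23,24,25,26,27,28,29,30,31): 1⊕1⊕0⊕0⊕0⊕0⊕0⊕1⊕0⊕1⊕1⊕0⊕0⊕1⊕0⊕0 = 0
Syndrome s16…s1 = 01010 → error at position 10.
Flip position 10: 1100001000110111100000101100100 → 1100001001110111100000101100100
Read data bits from positions 3,5,6,7,9,10,11,12,13,14,15,17,18,19,20,21,22,23,24,25,26,27,28,29,30,31: 00010111011100000101100100

00010111011100000101100100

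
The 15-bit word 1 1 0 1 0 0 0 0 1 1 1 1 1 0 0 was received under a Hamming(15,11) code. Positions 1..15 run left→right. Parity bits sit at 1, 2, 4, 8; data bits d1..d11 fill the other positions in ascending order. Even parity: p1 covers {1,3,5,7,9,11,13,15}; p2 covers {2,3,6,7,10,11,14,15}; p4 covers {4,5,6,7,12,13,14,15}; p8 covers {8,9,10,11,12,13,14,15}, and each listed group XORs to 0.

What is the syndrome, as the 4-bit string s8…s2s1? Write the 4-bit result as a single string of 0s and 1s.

s1 (pos 1,3,5,7,9,11,13,15): 1⊕0⊕0⊕0⊕1⊕1⊕1⊕0 = 0
s2 (pos 2,3,6,7,10,11,14,15): 1⊕0⊕0⊕0⊕1⊕1⊕0⊕0 = 1
s4 (pos 4,5,6,7,12,13,14,15): 1⊕0⊕0⊕0⊕1⊕1⊕0⊕0 = 1
s8 (pos 8,9,10,11,12,13,14,15): 0⊕1⊕1⊕1⊕1⊕1⊕0⊕0 = 1
Syndrome s8…s1 = 1110 → error at position 14.

1110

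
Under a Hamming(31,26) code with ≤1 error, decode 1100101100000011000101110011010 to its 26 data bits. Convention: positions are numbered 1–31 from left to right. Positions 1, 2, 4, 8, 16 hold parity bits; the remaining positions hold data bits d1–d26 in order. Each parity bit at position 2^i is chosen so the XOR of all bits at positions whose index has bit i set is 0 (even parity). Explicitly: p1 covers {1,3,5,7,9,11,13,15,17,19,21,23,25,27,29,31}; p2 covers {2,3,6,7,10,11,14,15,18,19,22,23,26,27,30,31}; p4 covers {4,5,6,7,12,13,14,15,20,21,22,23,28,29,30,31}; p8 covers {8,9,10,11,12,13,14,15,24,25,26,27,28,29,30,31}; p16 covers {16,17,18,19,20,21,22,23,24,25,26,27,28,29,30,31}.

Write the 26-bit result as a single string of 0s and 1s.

01010000001000101110011010

s1 (pos 1,3,5,7,9,11,13,15,17,19,21,23,25,27,29,31): 1⊕0⊕1⊕1⊕0⊕0⊕0⊕1⊕0⊕0⊕0⊕1⊕0⊕1⊕0⊕0 = 0
s2 (pos 2,3,6,7,10,11,14,15,18,19,22,23,26,27,30,31): 1⊕0⊕0⊕1⊕0⊕0⊕0⊕1⊕0⊕0⊕1⊕1⊕0⊕1⊕1⊕0 = 1
s4 (pos 4,5,6,7,12,13,14,15,20,21,22,23,28,29,30,31): 0⊕1⊕0⊕1⊕0⊕0⊕0⊕1⊕1⊕0⊕1⊕1⊕1⊕0⊕1⊕0 = 0
s8 (pos 8,9,10,11,12,13,14,15,24,25,26,27,28,29,30,31): 1⊕0⊕0⊕0⊕0⊕0⊕0⊕1⊕1⊕0⊕0⊕1⊕1⊕0⊕1⊕0 = 0
s16 (pos 16,17,18,19,20,21,22,23,24,25,26,27,28,29,30,31): 1⊕0⊕0⊕0⊕1⊕0⊕1⊕1⊕1⊕0⊕0⊕1⊕1⊕0⊕1⊕0 = 0
Syndrome s16…s1 = 00010 → error at position 2.
Flip position 2: 1100101100000011000101110011010 → 1000101100000011000101110011010
Read data bits from positions 3,5,6,7,9,10,11,12,13,14,15,17,18,19,20,21,22,23,24,25,26,27,28,29,30,31: 01010000001000101110011010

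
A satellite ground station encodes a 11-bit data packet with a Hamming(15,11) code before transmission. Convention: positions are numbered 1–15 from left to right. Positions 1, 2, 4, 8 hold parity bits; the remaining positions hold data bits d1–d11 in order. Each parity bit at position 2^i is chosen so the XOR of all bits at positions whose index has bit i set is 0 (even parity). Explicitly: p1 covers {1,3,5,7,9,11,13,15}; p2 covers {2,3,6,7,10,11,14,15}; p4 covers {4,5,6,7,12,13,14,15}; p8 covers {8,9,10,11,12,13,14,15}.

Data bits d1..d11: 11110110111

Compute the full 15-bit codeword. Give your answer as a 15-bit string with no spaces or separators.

Place data at non-parity positions: p1 p2 1 p4 1 1 1 p8 0 1 1 0 1 1 1
p1 (pos 1,3,5,7,9,11,13,15): XOR of data positions = 1⊕1⊕1⊕0⊕1⊕1⊕1 = 0
p2 (pos 2,3,6,7,10,11,14,15): XOR of data positions = 1⊕1⊕1⊕1⊕1⊕1⊕1 = 1
p4 (pos 4,5,6,7,12,13,14,15): XOR of data positions = 1⊕1⊕1⊕0⊕1⊕1⊕1 = 0
p8 (pos 8,9,10,11,12,13,14,15): XOR of data positions = 0⊕1⊕1⊕0⊕1⊕1⊕1 = 1
Codeword: 011011110110111

011011110110111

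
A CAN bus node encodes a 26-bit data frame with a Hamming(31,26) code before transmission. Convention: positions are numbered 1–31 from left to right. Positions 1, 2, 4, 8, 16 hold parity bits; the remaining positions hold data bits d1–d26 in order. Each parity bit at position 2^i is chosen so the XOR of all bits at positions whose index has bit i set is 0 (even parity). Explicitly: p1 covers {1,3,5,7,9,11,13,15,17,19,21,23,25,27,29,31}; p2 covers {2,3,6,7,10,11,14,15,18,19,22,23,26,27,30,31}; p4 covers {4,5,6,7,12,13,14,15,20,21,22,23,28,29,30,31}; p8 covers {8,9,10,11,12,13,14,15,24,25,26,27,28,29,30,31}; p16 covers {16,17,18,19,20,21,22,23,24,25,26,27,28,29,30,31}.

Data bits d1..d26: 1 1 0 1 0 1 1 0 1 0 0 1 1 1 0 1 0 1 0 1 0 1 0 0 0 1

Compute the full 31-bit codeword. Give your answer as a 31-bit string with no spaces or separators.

0110101001101000111010101010001

Place data at non-parity positions: p1 p2 1 p4 1 0 1 p8 0 1 1 0 1 0 0 p16 1 1 1 0 1 0 1 0 1 0 1 0 0 0 1
p1 (pos 1,3,5,7,9,11,13,15,17,19,21,23,25,27,29,31): XOR of data positions = 1⊕1⊕1⊕0⊕1⊕1⊕0⊕1⊕1⊕1⊕1⊕1⊕1⊕0⊕1 = 0
p2 (pos 2,3,6,7,10,11,14,15,18,19,22,23,26,27,30,31): XOR of data positions = 1⊕0⊕1⊕1⊕1⊕0⊕0⊕1⊕1⊕0⊕1⊕0⊕1⊕0⊕1 = 1
p4 (pos 4,5,6,7,12,13,14,15,20,21,22,23,28,29,30,31): XOR of data positions = 1⊕0⊕1⊕0⊕1⊕0⊕0⊕0⊕1⊕0⊕1⊕0⊕0⊕0⊕1 = 0
p8 (pos 8,9,10,11,12,13,14,15,24,25,26,27,28,29,30,31): XOR of data positions = 0⊕1⊕1⊕0⊕1⊕0⊕0⊕0⊕1⊕0⊕1⊕0⊕0⊕0⊕1 = 0
p16 (pos 16,17,18,19,20,21,22,23,24,25,26,27,28,29,30,31): XOR of data positions = 1⊕1⊕1⊕0⊕1⊕0⊕1⊕0⊕1⊕0⊕1⊕0⊕0⊕0⊕1 = 0
Codeword: 0110101001101000111010101010001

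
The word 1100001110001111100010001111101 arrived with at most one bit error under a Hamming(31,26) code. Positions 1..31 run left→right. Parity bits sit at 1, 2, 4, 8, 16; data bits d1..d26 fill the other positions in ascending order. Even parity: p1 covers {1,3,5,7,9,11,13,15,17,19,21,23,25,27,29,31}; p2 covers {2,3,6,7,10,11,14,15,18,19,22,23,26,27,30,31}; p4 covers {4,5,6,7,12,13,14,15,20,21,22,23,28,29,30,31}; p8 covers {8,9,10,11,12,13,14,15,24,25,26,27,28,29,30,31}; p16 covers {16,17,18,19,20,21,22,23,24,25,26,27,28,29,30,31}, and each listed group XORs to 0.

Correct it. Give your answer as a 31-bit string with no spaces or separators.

s1 (pos 1,3,5,7,9,11,13,15,17,19,21,23,25,27,29,31): 1⊕0⊕0⊕1⊕1⊕0⊕1⊕1⊕1⊕0⊕1⊕0⊕1⊕1⊕1⊕1 = 1
s2 (pos 2,3,6,7,10,11,14,15,18,19,22,23,26,27,30,31): 1⊕0⊕0⊕1⊕0⊕0⊕1⊕1⊕0⊕0⊕0⊕0⊕1⊕1⊕0⊕1 = 1
s4 (pos 4,5,6,7,12,13,14,15,20,21,22,23,28,29,30,31): 0⊕0⊕0⊕1⊕0⊕1⊕1⊕1⊕0⊕1⊕0⊕0⊕1⊕1⊕0⊕1 = 0
s8 (pos 8,9,10,11,12,13,14,15,24,25,26,27,28,29,30,31): 1⊕1⊕0⊕0⊕0⊕1⊕1⊕1⊕0⊕1⊕1⊕1⊕1⊕1⊕0⊕1 = 1
s16 (pos 16,17,18,19,20,21,22,23,24,25,26,27,28,29,30,31): 1⊕1⊕0⊕0⊕0⊕1⊕0⊕0⊕0⊕1⊕1⊕1⊕1⊕1⊕0⊕1 = 1
Syndrome s16…s1 = 11011 → error at position 27.
Flip position 27: 1100001110001111100010001111101 → 1100001110001111100010001101101

1100001110001111100010001101101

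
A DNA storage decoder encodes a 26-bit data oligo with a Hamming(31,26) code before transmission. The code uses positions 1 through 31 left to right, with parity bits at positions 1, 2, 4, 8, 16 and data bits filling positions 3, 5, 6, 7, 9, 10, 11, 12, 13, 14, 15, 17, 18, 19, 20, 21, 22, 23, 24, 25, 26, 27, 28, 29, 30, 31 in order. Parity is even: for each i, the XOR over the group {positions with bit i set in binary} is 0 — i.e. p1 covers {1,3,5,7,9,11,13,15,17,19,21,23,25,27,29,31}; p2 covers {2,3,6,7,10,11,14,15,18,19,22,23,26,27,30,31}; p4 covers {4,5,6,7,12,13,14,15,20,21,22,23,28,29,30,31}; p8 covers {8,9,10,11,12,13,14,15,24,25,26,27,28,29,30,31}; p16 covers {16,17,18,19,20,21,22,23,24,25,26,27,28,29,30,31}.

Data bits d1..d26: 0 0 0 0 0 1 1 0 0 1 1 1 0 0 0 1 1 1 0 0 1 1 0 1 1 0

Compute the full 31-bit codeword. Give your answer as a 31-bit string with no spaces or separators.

1101000001100110100011100110110

Place data at non-parity positions: p1 p2 0 p4 0 0 0 p8 0 1 1 0 0 1 1 p16 1 0 0 0 1 1 1 0 0 1 1 0 1 1 0
p1 (pos 1,3,5,7,9,11,13,15,17,19,21,23,25,27,29,31): XOR of data positions = 0⊕0⊕0⊕0⊕1⊕0⊕1⊕1⊕0⊕1⊕1⊕0⊕1⊕1⊕0 = 1
p2 (pos 2,3,6,7,10,11,14,15,18,19,22,23,26,27,30,31): XOR of data positions = 0⊕0⊕0⊕1⊕1⊕1⊕1⊕0⊕0⊕1⊕1⊕1⊕1⊕1⊕0 = 1
p4 (pos 4,5,6,7,12,13,14,15,20,21,22,23,28,29,30,31): XOR of data positions = 0⊕0⊕0⊕0⊕0⊕1⊕1⊕0⊕1⊕1⊕1⊕0⊕1⊕1⊕0 = 1
p8 (pos 8,9,10,11,12,13,14,15,24,25,26,27,28,29,30,31): XOR of data positions = 0⊕1⊕1⊕0⊕0⊕1⊕1⊕0⊕0⊕1⊕1⊕0⊕1⊕1⊕0 = 0
p16 (pos 16,17,18,19,20,21,22,23,24,25,26,27,28,29,30,31): XOR of data positions = 1⊕0⊕0⊕0⊕1⊕1⊕1⊕0⊕0⊕1⊕1⊕0⊕1⊕1⊕0 = 0
Codeword: 1101000001100110100011100110110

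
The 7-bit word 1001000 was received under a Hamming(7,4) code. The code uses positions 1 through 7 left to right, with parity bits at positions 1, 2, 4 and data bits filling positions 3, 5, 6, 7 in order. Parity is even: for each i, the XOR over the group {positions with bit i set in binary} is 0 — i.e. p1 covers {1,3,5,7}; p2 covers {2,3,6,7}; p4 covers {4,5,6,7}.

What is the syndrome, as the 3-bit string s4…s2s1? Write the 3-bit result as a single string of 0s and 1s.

101

s1 (pos 1,3,5,7): 1⊕0⊕0⊕0 = 1
s2 (pos 2,3,6,7): 0⊕0⊕0⊕0 = 0
s4 (pos 4,5,6,7): 1⊕0⊕0⊕0 = 1
Syndrome s4…s1 = 101 → error at position 5.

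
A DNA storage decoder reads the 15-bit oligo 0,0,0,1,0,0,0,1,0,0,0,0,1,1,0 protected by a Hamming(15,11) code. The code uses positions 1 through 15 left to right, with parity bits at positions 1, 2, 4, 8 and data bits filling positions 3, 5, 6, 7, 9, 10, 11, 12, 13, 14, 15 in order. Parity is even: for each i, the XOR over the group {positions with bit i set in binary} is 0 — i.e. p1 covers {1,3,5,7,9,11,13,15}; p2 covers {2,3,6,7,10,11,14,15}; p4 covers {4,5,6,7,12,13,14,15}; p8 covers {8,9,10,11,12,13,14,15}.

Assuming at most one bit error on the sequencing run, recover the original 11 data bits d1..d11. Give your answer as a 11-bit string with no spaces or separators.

00000000111

s1 (pos 1,3,5,7,9,11,13,15): 0⊕0⊕0⊕0⊕0⊕0⊕1⊕0 = 1
s2 (pos 2,3,6,7,10,11,14,15): 0⊕0⊕0⊕0⊕0⊕0⊕1⊕0 = 1
s4 (pos 4,5,6,7,12,13,14,15): 1⊕0⊕0⊕0⊕0⊕1⊕1⊕0 = 1
s8 (pos 8,9,10,11,12,13,14,15): 1⊕0⊕0⊕0⊕0⊕1⊕1⊕0 = 1
Syndrome s8…s1 = 1111 → error at position 15.
Flip position 15: 000100010000110 → 000100010000111
Read data bits from positions 3,5,6,7,9,10,11,12,13,14,15: 00000000111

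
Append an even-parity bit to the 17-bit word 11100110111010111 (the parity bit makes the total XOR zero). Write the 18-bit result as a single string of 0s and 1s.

XOR of the 17 data bits: 1⊕1⊕1⊕0⊕0⊕1⊕1⊕0⊕1⊕1⊕1⊕0⊕1⊕0⊕1⊕1⊕1 = 0
Parity bit = 0 (so all 18 bits XOR to 0).

111001101110101110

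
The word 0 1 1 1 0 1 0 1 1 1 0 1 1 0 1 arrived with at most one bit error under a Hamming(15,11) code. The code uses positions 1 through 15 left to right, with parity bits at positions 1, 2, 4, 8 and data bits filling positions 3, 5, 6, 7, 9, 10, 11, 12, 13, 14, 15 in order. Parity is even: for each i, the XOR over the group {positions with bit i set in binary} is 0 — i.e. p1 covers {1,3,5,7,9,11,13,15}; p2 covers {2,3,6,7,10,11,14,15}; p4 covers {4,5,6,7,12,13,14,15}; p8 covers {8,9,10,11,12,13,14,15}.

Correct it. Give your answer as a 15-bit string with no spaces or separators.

011100011101101

s1 (pos 1,3,5,7,9,11,13,15): 0⊕1⊕0⊕0⊕1⊕0⊕1⊕1 = 0
s2 (pos 2,3,6,7,10,11,14,15): 1⊕1⊕1⊕0⊕1⊕0⊕0⊕1 = 1
s4 (pos 4,5,6,7,12,13,14,15): 1⊕0⊕1⊕0⊕1⊕1⊕0⊕1 = 1
s8 (pos 8,9,10,11,12,13,14,15): 1⊕1⊕1⊕0⊕1⊕1⊕0⊕1 = 0
Syndrome s8…s1 = 0110 → error at position 6.
Flip position 6: 011101011101101 → 011100011101101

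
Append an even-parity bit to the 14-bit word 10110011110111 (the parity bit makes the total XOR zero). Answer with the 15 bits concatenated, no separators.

101100111101110

XOR of the 14 data bits: 1⊕0⊕1⊕1⊕0⊕0⊕1⊕1⊕1⊕1⊕0⊕1⊕1⊕1 = 0
Parity bit = 0 (so all 15 bits XOR to 0).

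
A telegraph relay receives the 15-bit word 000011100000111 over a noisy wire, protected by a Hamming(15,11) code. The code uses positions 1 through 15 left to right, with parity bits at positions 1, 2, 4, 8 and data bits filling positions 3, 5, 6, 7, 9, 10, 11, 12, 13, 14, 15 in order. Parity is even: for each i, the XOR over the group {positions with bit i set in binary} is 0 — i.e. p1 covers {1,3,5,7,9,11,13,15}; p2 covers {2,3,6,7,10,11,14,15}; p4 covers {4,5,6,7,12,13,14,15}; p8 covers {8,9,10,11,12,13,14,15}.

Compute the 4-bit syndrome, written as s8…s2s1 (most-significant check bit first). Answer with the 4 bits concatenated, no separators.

1000

s1 (pos 1,3,5,7,9,11,13,15): 0⊕0⊕1⊕1⊕0⊕0⊕1⊕1 = 0
s2 (pos 2,3,6,7,10,11,14,15): 0⊕0⊕1⊕1⊕0⊕0⊕1⊕1 = 0
s4 (pos 4,5,6,7,12,13,14,15): 0⊕1⊕1⊕1⊕0⊕1⊕1⊕1 = 0
s8 (pos 8,9,10,11,12,13,14,15): 0⊕0⊕0⊕0⊕0⊕1⊕1⊕1 = 1
Syndrome s8…s1 = 1000 → error at position 8.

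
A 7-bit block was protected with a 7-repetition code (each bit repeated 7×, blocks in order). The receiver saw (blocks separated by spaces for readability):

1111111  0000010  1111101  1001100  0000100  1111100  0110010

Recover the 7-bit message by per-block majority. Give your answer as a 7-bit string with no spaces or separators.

Block 1 (1111111): 7 ones → 1
Block 2 (0000010): 1 one → 0
Block 3 (1111101): 6 ones → 1
Block 4 (1001100): 3 ones → 0
Block 5 (0000100): 1 one → 0
Block 6 (1111100): 5 ones → 1
Block 7 (0110010): 3 ones → 0

1010010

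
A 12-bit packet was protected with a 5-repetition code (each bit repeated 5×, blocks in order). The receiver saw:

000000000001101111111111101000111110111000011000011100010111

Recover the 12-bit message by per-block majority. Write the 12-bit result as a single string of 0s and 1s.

Block 1 (00000): 0 ones → 0
Block 2 (00000): 0 ones → 0
Block 3 (01101): 3 ones → 1
Block 4 (11111): 5 ones → 1
Block 5 (11111): 5 ones → 1
Block 6 (01000): 1 one → 0
Block 7 (11111): 5 ones → 1
Block 8 (01110): 3 ones → 1
Block 9 (00011): 2 ones → 0
Block 10 (00001): 1 one → 0
Block 11 (11000): 2 ones → 0
Block 12 (10111): 4 ones → 1

001110110001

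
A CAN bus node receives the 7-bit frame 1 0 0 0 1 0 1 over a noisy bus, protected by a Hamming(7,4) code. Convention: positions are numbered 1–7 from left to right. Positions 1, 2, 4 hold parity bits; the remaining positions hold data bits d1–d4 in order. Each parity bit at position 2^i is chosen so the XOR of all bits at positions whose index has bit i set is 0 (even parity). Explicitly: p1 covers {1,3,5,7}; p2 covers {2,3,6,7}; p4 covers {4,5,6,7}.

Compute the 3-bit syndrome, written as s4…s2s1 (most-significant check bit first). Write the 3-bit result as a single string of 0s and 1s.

s1 (pos 1,3,5,7): 1⊕0⊕1⊕1 = 1
s2 (pos 2,3,6,7): 0⊕0⊕0⊕1 = 1
s4 (pos 4,5,6,7): 0⊕1⊕0⊕1 = 0
Syndrome s4…s1 = 011 → error at position 3.

011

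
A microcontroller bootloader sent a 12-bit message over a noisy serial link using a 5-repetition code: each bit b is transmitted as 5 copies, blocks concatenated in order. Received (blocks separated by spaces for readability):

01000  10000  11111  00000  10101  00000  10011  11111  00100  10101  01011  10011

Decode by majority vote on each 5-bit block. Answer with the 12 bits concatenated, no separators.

Block 1 (01000): 1 one → 0
Block 2 (10000): 1 one → 0
Block 3 (11111): 5 ones → 1
Block 4 (00000): 0 ones → 0
Block 5 (10101): 3 ones → 1
Block 6 (00000): 0 ones → 0
Block 7 (10011): 3 ones → 1
Block 8 (11111): 5 ones → 1
Block 9 (00100): 1 one → 0
Block 10 (10101): 3 ones → 1
Block 11 (01011): 3 ones → 1
Block 12 (10011): 3 ones → 1

001010110111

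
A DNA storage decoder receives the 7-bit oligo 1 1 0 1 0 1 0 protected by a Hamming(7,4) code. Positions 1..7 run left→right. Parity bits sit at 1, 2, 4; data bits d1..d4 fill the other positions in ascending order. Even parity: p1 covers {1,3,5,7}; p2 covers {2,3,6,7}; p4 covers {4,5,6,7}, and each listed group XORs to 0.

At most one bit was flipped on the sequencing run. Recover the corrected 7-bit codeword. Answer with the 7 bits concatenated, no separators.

0101010

s1 (pos 1,3,5,7): 1⊕0⊕0⊕0 = 1
s2 (pos 2,3,6,7): 1⊕0⊕1⊕0 = 0
s4 (pos 4,5,6,7): 1⊕0⊕1⊕0 = 0
Syndrome s4…s1 = 001 → error at position 1.
Flip position 1: 1101010 → 0101010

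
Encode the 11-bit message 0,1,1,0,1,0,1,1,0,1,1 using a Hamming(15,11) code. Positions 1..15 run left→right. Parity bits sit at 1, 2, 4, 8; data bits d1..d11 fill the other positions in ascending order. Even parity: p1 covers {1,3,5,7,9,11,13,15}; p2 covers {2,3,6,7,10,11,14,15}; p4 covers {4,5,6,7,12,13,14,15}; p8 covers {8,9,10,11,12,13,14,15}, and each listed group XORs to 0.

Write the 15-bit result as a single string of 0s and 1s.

Place data at non-parity positions: p1 p2 0 p4 1 1 0 p8 1 0 1 1 0 1 1
p1 (pos 1,3,5,7,9,11,13,15): XOR of data positions = 0⊕1⊕0⊕1⊕1⊕0⊕1 = 0
p2 (pos 2,3,6,7,10,11,14,15): XOR of data positions = 0⊕1⊕0⊕0⊕1⊕1⊕1 = 0
p4 (pos 4,5,6,7,12,13,14,15): XOR of data positions = 1⊕1⊕0⊕1⊕0⊕1⊕1 = 1
p8 (pos 8,9,10,11,12,13,14,15): XOR of data positions = 1⊕0⊕1⊕1⊕0⊕1⊕1 = 1
Codeword: 000111011011011

000111011011011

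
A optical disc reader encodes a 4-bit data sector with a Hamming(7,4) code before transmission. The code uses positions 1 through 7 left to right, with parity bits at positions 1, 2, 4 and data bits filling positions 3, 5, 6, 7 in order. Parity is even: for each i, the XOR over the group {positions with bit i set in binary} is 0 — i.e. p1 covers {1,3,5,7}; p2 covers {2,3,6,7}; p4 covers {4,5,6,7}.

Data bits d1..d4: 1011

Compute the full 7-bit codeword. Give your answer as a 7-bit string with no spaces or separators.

Place data at non-parity positions: p1 p2 1 p4 0 1 1
p1 (pos 1,3,5,7): XOR of data positions = 1⊕0⊕1 = 0
p2 (pos 2,3,6,7): XOR of data positions = 1⊕1⊕1 = 1
p4 (pos 4,5,6,7): XOR of data positions = 0⊕1⊕1 = 0
Codeword: 0110011

0110011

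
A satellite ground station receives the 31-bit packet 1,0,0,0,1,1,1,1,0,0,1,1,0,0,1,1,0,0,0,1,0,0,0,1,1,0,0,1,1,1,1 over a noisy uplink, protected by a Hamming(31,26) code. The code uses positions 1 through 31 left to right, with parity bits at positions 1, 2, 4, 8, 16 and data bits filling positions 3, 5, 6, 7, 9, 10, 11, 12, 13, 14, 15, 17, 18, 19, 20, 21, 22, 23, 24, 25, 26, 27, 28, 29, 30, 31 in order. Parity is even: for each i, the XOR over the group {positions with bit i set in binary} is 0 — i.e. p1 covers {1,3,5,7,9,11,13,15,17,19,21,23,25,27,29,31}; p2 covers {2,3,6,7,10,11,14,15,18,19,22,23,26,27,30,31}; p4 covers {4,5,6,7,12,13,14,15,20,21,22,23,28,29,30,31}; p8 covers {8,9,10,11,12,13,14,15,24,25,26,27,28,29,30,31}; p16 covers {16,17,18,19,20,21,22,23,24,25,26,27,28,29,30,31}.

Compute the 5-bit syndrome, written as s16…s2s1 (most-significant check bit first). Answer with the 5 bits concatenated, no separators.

s1 (pos 1,3,5,7,9,11,13,15,17,19,21,23,25,27,29,31): 1⊕0⊕1⊕1⊕0⊕1⊕0⊕1⊕0⊕0⊕0⊕0⊕1⊕0⊕1⊕1 = 0
s2 (pos 2,3,6,7,10,11,14,15,18,19,22,23,26,27,30,31): 0⊕0⊕1⊕1⊕0⊕1⊕0⊕1⊕0⊕0⊕0⊕0⊕0⊕0⊕1⊕1 = 0
s4 (pos 4,5,6,7,12,13,14,15,20,21,22,23,28,29,30,31): 0⊕1⊕1⊕1⊕1⊕0⊕0⊕1⊕1⊕0⊕0⊕0⊕1⊕1⊕1⊕1 = 0
s8 (pos 8,9,10,11,12,13,14,15,24,25,26,27,28,29,30,31): 1⊕0⊕0⊕1⊕1⊕0⊕0⊕1⊕1⊕1⊕0⊕0⊕1⊕1⊕1⊕1 = 0
s16 (pos 16,17,18,19,20,21,22,23,24,25,26,27,28,29,30,31): 1⊕0⊕0⊕0⊕1⊕0⊕0⊕0⊕1⊕1⊕0⊕0⊕1⊕1⊕1⊕1 = 0
Syndrome s16…s1 = 00000 → no error.

00000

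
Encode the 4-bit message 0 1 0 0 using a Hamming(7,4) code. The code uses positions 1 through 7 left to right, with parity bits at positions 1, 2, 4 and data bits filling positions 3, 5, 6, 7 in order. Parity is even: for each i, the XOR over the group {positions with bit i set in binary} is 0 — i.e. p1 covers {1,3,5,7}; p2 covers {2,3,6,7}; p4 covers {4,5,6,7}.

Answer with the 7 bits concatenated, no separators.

Place data at non-parity positions: p1 p2 0 p4 1 0 0
p1 (pos 1,3,5,7): XOR of data positions = 0⊕1⊕0 = 1
p2 (pos 2,3,6,7): XOR of data positions = 0⊕0⊕0 = 0
p4 (pos 4,5,6,7): XOR of data positions = 1⊕0⊕0 = 1
Codeword: 1001100

1001100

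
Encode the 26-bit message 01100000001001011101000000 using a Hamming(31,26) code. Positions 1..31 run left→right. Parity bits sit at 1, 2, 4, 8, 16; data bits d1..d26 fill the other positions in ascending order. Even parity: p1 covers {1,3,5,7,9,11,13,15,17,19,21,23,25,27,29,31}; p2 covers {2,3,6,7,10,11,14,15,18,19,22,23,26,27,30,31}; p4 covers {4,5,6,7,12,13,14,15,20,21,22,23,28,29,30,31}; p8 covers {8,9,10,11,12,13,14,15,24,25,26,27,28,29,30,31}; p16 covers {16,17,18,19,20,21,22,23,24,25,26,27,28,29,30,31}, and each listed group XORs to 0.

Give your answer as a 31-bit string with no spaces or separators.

Place data at non-parity positions: p1 p2 0 p4 1 1 0 p8 0 0 0 0 0 0 1 p16 0 0 1 0 1 1 1 0 1 0 0 0 0 0 0
p1 (pos 1,3,5,7,9,11,13,15,17,19,21,23,25,27,29,31): XOR of data positions = 0⊕1⊕0⊕0⊕0⊕0⊕1⊕0⊕1⊕1⊕1⊕1⊕0⊕0⊕0 = 0
p2 (pos 2,3,6,7,10,11,14,15,18,19,22,23,26,27,30,31): XOR of data positions = 0⊕1⊕0⊕0⊕0⊕0⊕1⊕0⊕1⊕1⊕1⊕0⊕0⊕0⊕0 = 1
p4 (pos 4,5,6,7,12,13,14,15,20,21,22,23,28,29,30,31): XOR of data positions = 1⊕1⊕0⊕0⊕0⊕0⊕1⊕0⊕1⊕1⊕1⊕0⊕0⊕0⊕0 = 0
p8 (pos 8,9,10,11,12,13,14,15,24,25,26,27,28,29,30,31): XOR of data positions = 0⊕0⊕0⊕0⊕0⊕0⊕1⊕0⊕1⊕0⊕0⊕0⊕0⊕0⊕0 = 0
p16 (pos 16,17,18,19,20,21,22,23,24,25,26,27,28,29,30,31): XOR of data positions = 0⊕0⊕1⊕0⊕1⊕1⊕1⊕0⊕1⊕0⊕0⊕0⊕0⊕0⊕0 = 1
Codeword: 0100110000000011001011101000000

0100110000000011001011101000000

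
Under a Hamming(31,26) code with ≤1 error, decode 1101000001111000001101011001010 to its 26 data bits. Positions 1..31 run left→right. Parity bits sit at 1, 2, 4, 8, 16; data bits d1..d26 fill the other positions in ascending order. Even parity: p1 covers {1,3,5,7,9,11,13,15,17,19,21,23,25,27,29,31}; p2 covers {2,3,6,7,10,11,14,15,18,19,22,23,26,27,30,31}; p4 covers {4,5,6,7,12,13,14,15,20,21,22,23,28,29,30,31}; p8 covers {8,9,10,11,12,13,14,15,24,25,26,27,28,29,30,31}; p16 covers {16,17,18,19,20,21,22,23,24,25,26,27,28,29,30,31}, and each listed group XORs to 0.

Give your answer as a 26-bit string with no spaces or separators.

00000111100001111011001010

s1 (pos 1,3,5,7,9,11,13,15,17,19,21,23,25,27,29,31): 1⊕0⊕0⊕0⊕0⊕1⊕1⊕0⊕0⊕1⊕0⊕0⊕1⊕0⊕0⊕0 = 1
s2 (pos 2,3,6,7,10,11,14,15,18,19,22,23,26,27,30,31): 1⊕0⊕0⊕0⊕1⊕1⊕0⊕0⊕0⊕1⊕1⊕0⊕0⊕0⊕1⊕0 = 0
s4 (pos 4,5,6,7,12,13,14,15,20,21,22,23,28,29,30,31): 1⊕0⊕0⊕0⊕1⊕1⊕0⊕0⊕1⊕0⊕1⊕0⊕1⊕0⊕1⊕0 = 1
s8 (pos 8,9,10,11,12,13,14,15,24,25,26,27,28,29,30,31): 0⊕0⊕1⊕1⊕1⊕1⊕0⊕0⊕1⊕1⊕0⊕0⊕1⊕0⊕1⊕0 = 0
s16 (pos 16,17,18,19,20,21,22,23,24,25,26,27,28,29,30,31): 0⊕0⊕0⊕1⊕1⊕0⊕1⊕0⊕1⊕1⊕0⊕0⊕1⊕0⊕1⊕0 = 1
Syndrome s16…s1 = 10101 → error at position 21.
Flip position 21: 1101000001111000001101011001010 → 1101000001111000001111011001010
Read data bits from positions 3,5,6,7,9,10,11,12,13,14,15,17,18,19,20,21,22,23,24,25,26,27,28,29,30,31: 00000111100001111011001010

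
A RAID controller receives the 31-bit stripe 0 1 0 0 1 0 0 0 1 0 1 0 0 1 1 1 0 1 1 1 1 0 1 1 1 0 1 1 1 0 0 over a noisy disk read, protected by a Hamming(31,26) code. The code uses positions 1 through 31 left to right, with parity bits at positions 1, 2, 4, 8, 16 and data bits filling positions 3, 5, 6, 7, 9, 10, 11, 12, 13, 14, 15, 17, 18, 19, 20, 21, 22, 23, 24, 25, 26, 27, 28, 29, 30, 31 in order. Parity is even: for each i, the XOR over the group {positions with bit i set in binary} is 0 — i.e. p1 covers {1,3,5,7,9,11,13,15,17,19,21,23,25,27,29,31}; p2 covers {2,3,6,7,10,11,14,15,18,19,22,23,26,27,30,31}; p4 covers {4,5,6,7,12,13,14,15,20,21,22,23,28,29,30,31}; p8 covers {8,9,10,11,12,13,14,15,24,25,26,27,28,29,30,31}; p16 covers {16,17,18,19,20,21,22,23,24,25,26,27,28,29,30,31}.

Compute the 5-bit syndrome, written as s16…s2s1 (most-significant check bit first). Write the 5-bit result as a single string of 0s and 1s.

11000

s1 (pos 1,3,5,7,9,11,13,15,17,19,21,23,25,27,29,31): 0⊕0⊕1⊕0⊕1⊕1⊕0⊕1⊕0⊕1⊕1⊕1⊕1⊕1⊕1⊕0 = 0
s2 (pos 2,3,6,7,10,11,14,15,18,19,22,23,26,27,30,31): 1⊕0⊕0⊕0⊕0⊕1⊕1⊕1⊕1⊕1⊕0⊕1⊕0⊕1⊕0⊕0 = 0
s4 (pos 4,5,6,7,12,13,14,15,20,21,22,23,28,29,30,31): 0⊕1⊕0⊕0⊕0⊕0⊕1⊕1⊕1⊕1⊕0⊕1⊕1⊕1⊕0⊕0 = 0
s8 (pos 8,9,10,11,12,13,14,15,24,25,26,27,28,29,30,31): 0⊕1⊕0⊕1⊕0⊕0⊕1⊕1⊕1⊕1⊕0⊕1⊕1⊕1⊕0⊕0 = 1
s16 (pos 16,17,18,19,20,21,22,23,24,25,26,27,28,29,30,31): 1⊕0⊕1⊕1⊕1⊕1⊕0⊕1⊕1⊕1⊕0⊕1⊕1⊕1⊕0⊕0 = 1
Syndrome s16…s1 = 11000 → error at position 24.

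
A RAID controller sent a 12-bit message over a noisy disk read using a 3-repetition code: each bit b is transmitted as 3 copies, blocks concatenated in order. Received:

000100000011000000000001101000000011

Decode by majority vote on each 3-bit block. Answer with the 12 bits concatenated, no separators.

Block 1 (000): 0 ones → 0
Block 2 (100): 1 one → 0
Block 3 (000): 0 ones → 0
Block 4 (011): 2 ones → 1
Block 5 (000): 0 ones → 0
Block 6 (000): 0 ones → 0
Block 7 (000): 0 ones → 0
Block 8 (001): 1 one → 0
Block 9 (101): 2 ones → 1
Block 10 (000): 0 ones → 0
Block 11 (000): 0 ones → 0
Block 12 (011): 2 ones → 1

000100001001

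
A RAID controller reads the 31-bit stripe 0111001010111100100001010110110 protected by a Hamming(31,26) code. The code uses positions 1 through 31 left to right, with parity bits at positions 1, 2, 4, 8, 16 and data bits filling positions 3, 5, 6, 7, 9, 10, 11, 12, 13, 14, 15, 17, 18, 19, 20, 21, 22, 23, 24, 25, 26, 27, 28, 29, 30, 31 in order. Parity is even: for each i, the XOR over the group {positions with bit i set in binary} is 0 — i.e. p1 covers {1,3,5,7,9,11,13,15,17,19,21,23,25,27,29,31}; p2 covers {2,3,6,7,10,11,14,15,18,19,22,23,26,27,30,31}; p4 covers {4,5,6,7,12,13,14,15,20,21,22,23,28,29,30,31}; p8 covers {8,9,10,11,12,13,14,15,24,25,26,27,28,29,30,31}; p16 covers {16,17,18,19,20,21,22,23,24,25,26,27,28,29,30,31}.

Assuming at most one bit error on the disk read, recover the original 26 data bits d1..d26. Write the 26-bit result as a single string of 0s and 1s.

s1 (pos 1,3,5,7,9,11,13,15,17,19,21,23,25,27,29,31): 0⊕1⊕0⊕1⊕1⊕1⊕1⊕0⊕1⊕0⊕0⊕0⊕0⊕1⊕1⊕0 = 0
s2 (pos 2,3,6,7,10,11,14,15,18,19,22,23,26,27,30,31): 1⊕1⊕0⊕1⊕0⊕1⊕1⊕0⊕0⊕0⊕1⊕0⊕1⊕1⊕1⊕0 = 1
s4 (pos 4,5,6,7,12,13,14,15,20,21,22,23,28,29,30,31): 1⊕0⊕0⊕1⊕1⊕1⊕1⊕0⊕0⊕0⊕1⊕0⊕0⊕1⊕1⊕0 = 0
s8 (pos 8,9,10,11,12,13,14,15,24,25,26,27,28,29,30,31): 0⊕1⊕0⊕1⊕1⊕1⊕1⊕0⊕1⊕0⊕1⊕1⊕0⊕1⊕1⊕0 = 0
s16 (pos 16,17,18,19,20,21,22,23,24,25,26,27,28,29,30,31): 0⊕1⊕0⊕0⊕0⊕0⊕1⊕0⊕1⊕0⊕1⊕1⊕0⊕1⊕1⊕0 = 1
Syndrome s16…s1 = 10010 → error at position 18.
Flip position 18: 0111001010111100100001010110110 → 0111001010111100110001010110110
Read data bits from positions 3,5,6,7,9,10,11,12,13,14,15,17,18,19,20,21,22,23,24,25,26,27,28,29,30,31: 10011011110110001010110110

10011011110110001010110110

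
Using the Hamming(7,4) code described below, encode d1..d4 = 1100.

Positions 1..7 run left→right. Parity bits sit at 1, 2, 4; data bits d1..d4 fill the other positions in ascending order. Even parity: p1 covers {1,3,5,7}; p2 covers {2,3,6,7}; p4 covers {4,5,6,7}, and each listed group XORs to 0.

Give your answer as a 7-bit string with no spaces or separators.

0111100

Place data at non-parity positions: p1 p2 1 p4 1 0 0
p1 (pos 1,3,5,7): XOR of data positions = 1⊕1⊕0 = 0
p2 (pos 2,3,6,7): XOR of data positions = 1⊕0⊕0 = 1
p4 (pos 4,5,6,7): XOR of data positions = 1⊕0⊕0 = 1
Codeword: 0111100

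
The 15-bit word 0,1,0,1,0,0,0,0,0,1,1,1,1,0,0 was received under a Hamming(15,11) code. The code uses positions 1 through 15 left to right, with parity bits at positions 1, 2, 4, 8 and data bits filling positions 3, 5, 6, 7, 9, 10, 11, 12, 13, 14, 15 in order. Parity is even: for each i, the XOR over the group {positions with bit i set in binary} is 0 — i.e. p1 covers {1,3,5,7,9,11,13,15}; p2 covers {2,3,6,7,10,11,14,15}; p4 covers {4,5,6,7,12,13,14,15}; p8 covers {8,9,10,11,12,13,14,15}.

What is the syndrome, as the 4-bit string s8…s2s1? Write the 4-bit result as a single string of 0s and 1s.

0110

s1 (pos 1,3,5,7,9,11,13,15): 0⊕0⊕0⊕0⊕0⊕1⊕1⊕0 = 0
s2 (pos 2,3,6,7,10,11,14,15): 1⊕0⊕0⊕0⊕1⊕1⊕0⊕0 = 1
s4 (pos 4,5,6,7,12,13,14,15): 1⊕0⊕0⊕0⊕1⊕1⊕0⊕0 = 1
s8 (pos 8,9,10,11,12,13,14,15): 0⊕0⊕1⊕1⊕1⊕1⊕0⊕0 = 0
Syndrome s8…s1 = 0110 → error at position 6.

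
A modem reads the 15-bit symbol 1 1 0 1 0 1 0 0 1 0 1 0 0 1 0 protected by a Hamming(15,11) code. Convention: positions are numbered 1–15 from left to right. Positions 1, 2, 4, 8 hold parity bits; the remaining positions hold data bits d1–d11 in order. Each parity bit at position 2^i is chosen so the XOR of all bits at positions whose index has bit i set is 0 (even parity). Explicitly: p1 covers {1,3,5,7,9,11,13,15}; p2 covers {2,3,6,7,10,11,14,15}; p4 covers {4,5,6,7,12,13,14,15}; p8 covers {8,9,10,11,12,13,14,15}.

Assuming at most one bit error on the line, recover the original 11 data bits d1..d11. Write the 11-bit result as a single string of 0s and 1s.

s1 (pos 1,3,5,7,9,11,13,15): 1⊕0⊕0⊕0⊕1⊕1⊕0⊕0 = 1
s2 (pos 2,3,6,7,10,11,14,15): 1⊕0⊕1⊕0⊕0⊕1⊕1⊕0 = 0
s4 (pos 4,5,6,7,12,13,14,15): 1⊕0⊕1⊕0⊕0⊕0⊕1⊕0 = 1
s8 (pos 8,9,10,11,12,13,14,15): 0⊕1⊕0⊕1⊕0⊕0⊕1⊕0 = 1
Syndrome s8…s1 = 1101 → error at position 13.
Flip position 13: 110101001010010 → 110101001010110
Read data bits from positions 3,5,6,7,9,10,11,12,13,14,15: 00101010110

00101010110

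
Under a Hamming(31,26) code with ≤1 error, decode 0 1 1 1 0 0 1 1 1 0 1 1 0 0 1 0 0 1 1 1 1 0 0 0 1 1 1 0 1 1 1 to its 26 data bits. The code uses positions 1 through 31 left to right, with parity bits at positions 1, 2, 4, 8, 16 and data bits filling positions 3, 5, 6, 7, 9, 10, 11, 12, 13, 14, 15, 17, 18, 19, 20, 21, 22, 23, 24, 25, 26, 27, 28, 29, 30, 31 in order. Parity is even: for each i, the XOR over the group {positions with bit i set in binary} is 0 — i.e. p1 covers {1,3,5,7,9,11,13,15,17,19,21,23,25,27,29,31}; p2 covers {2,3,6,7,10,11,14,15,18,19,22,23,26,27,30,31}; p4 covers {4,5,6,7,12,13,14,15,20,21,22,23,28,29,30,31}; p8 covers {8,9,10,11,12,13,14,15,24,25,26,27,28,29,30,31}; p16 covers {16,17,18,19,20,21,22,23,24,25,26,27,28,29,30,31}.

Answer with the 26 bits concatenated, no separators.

10011011000011110001110111

s1 (pos 1,3,5,7,9,11,13,15,17,19,21,23,25,27,29,31): 0⊕1⊕0⊕1⊕1⊕1⊕0⊕1⊕0⊕1⊕1⊕0⊕1⊕1⊕1⊕1 = 1
s2 (pos 2,3,6,7,10,11,14,15,18,19,22,23,26,27,30,31): 1⊕1⊕0⊕1⊕0⊕1⊕0⊕1⊕1⊕1⊕0⊕0⊕1⊕1⊕1⊕1 = 1
s4 (pos 4,5,6,7,12,13,14,15,20,21,22,23,28,29,30,31): 1⊕0⊕0⊕1⊕1⊕0⊕0⊕1⊕1⊕1⊕0⊕0⊕0⊕1⊕1⊕1 = 1
s8 (pos 8,9,10,11,12,13,14,15,24,25,26,27,28,29,30,31): 1⊕1⊕0⊕1⊕1⊕0⊕0⊕1⊕0⊕1⊕1⊕1⊕0⊕1⊕1⊕1 = 1
s16 (pos 16,17,18,19,20,21,22,23,24,25,26,27,28,29,30,31): 0⊕0⊕1⊕1⊕1⊕1⊕0⊕0⊕0⊕1⊕1⊕1⊕0⊕1⊕1⊕1 = 0
Syndrome s16…s1 = 01111 → error at position 15.
Flip position 15: 0111001110110010011110001110111 → 0111001110110000011110001110111
Read data bits from positions 3,5,6,7,9,10,11,12,13,14,15,17,18,19,20,21,22,23,24,25,26,27,28,29,30,31: 10011011000011110001110111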